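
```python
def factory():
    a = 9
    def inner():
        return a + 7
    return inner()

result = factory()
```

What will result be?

Step 1: factory() defines a = 9.
Step 2: inner() reads a = 9 from enclosing scope, returns 9 + 7 = 16.
Step 3: result = 16

The answer is 16.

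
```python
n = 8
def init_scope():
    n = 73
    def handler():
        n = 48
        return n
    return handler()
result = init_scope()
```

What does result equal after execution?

Step 1: Three scopes define n: global (8), init_scope (73), handler (48).
Step 2: handler() has its own local n = 48, which shadows both enclosing and global.
Step 3: result = 48 (local wins in LEGB)

The answer is 48.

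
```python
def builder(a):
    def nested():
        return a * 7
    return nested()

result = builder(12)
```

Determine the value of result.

Step 1: builder(12) binds parameter a = 12.
Step 2: nested() accesses a = 12 from enclosing scope.
Step 3: result = 12 * 7 = 84

The answer is 84.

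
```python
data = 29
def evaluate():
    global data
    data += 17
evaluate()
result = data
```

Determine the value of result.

Step 1: data = 29 globally.
Step 2: evaluate() modifies global data: data += 17 = 46.
Step 3: result = 46

The answer is 46.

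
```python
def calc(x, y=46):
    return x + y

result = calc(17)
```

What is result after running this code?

Step 1: calc(17) uses default y = 46.
Step 2: Returns 17 + 46 = 63.
Step 3: result = 63

The answer is 63.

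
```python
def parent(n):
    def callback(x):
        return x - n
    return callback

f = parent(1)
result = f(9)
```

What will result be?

Step 1: parent(1) creates a closure capturing n = 1.
Step 2: f(9) computes 9 - 1 = 8.
Step 3: result = 8

The answer is 8.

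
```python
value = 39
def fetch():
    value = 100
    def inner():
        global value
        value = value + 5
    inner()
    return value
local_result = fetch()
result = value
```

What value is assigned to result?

Step 1: Global value = 39. fetch() creates local value = 100.
Step 2: inner() declares global value and adds 5: global value = 39 + 5 = 44.
Step 3: fetch() returns its local value = 100 (unaffected by inner).
Step 4: result = global value = 44

The answer is 44.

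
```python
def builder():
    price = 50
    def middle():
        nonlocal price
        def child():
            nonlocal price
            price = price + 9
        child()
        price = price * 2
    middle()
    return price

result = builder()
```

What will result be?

Step 1: price = 50.
Step 2: child() adds 9: price = 50 + 9 = 59.
Step 3: middle() doubles: price = 59 * 2 = 118.
Step 4: result = 118

The answer is 118.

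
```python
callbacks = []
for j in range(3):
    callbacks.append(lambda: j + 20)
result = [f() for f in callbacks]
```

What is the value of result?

Step 1: All lambdas capture j by reference. After the loop, j = 2.
Step 2: Each call returns 2 + 20 = 22.
Step 3: result = [22, 22, 22]

The answer is [22, 22, 22].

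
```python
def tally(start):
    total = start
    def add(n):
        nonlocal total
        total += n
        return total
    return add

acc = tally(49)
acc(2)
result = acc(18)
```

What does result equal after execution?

Step 1: tally(49) creates closure with total = 49.
Step 2: First acc(2): total = 49 + 2 = 51.
Step 3: Second acc(18): total = 51 + 18 = 69. result = 69

The answer is 69.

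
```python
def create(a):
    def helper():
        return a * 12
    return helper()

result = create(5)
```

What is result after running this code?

Step 1: create(5) binds parameter a = 5.
Step 2: helper() accesses a = 5 from enclosing scope.
Step 3: result = 5 * 12 = 60

The answer is 60.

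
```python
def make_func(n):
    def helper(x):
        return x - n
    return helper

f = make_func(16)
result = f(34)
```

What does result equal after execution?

Step 1: make_func(16) creates a closure capturing n = 16.
Step 2: f(34) computes 34 - 16 = 18.
Step 3: result = 18

The answer is 18.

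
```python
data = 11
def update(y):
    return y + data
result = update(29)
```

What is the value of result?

Step 1: data = 11 is defined globally.
Step 2: update(29) uses parameter y = 29 and looks up data from global scope = 11.
Step 3: result = 29 + 11 = 40

The answer is 40.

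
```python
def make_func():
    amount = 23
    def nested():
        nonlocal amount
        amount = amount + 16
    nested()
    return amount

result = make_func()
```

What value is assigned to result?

Step 1: make_func() sets amount = 23.
Step 2: nested() uses nonlocal to modify amount in make_func's scope: amount = 23 + 16 = 39.
Step 3: make_func() returns the modified amount = 39

The answer is 39.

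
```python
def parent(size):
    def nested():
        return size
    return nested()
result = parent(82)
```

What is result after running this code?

Step 1: parent(82) binds parameter size = 82.
Step 2: nested() looks up size in enclosing scope and finds the parameter size = 82.
Step 3: result = 82

The answer is 82.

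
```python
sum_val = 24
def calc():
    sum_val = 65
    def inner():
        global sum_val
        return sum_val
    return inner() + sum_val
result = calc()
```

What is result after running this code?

Step 1: Global sum_val = 24. calc() shadows with local sum_val = 65.
Step 2: inner() uses global keyword, so inner() returns global sum_val = 24.
Step 3: calc() returns 24 + 65 = 89

The answer is 89.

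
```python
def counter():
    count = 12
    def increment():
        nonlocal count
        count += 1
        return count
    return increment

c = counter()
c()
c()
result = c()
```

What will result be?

Step 1: counter() creates closure with count = 12.
Step 2: Each c() call increments count via nonlocal. After 3 calls: 12 + 3 = 15.
Step 3: result = 15

The answer is 15.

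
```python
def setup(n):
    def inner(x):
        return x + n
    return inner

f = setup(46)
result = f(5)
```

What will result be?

Step 1: setup(46) creates a closure that captures n = 46.
Step 2: f(5) calls the closure with x = 5, returning 5 + 46 = 51.
Step 3: result = 51

The answer is 51.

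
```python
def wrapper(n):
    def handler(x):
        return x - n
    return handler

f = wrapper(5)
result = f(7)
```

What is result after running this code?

Step 1: wrapper(5) creates a closure capturing n = 5.
Step 2: f(7) computes 7 - 5 = 2.
Step 3: result = 2

The answer is 2.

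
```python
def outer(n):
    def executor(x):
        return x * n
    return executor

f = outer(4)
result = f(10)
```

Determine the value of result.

Step 1: outer(4) creates a closure capturing n = 4.
Step 2: f(10) computes 10 * 4 = 40.
Step 3: result = 40

The answer is 40.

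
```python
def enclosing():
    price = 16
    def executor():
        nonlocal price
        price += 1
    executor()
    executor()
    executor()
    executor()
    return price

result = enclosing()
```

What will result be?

Step 1: price starts at 16.
Step 2: executor() is called 4 times, each adding 1.
Step 3: price = 16 + 1 * 4 = 20

The answer is 20.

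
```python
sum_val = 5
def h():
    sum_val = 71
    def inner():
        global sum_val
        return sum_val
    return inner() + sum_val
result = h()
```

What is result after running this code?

Step 1: Global sum_val = 5. h() shadows with local sum_val = 71.
Step 2: inner() uses global keyword, so inner() returns global sum_val = 5.
Step 3: h() returns 5 + 71 = 76

The answer is 76.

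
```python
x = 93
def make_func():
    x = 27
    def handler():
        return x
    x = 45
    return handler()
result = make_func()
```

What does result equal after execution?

Step 1: make_func() sets x = 27, then later x = 45.
Step 2: handler() is called after x is reassigned to 45. Closures capture variables by reference, not by value.
Step 3: result = 45

The answer is 45.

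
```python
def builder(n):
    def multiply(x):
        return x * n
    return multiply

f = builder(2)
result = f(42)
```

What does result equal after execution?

Step 1: builder(2) returns multiply closure with n = 2.
Step 2: f(42) computes 42 * 2 = 84.
Step 3: result = 84

The answer is 84.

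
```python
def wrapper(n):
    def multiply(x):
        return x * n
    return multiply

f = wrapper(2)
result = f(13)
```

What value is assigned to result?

Step 1: wrapper(2) returns multiply closure with n = 2.
Step 2: f(13) computes 13 * 2 = 26.
Step 3: result = 26

The answer is 26.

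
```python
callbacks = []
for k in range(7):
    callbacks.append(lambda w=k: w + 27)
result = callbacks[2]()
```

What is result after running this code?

Step 1: Default argument w=k captures k's value at definition time.
Step 2: callbacks[2] was defined when k = 2, so w defaults to 2.
Step 3: result = 2 + 27 = 29 (default arg fixes the late binding issue)

The answer is 29.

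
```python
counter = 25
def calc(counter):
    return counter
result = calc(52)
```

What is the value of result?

Step 1: Global counter = 25.
Step 2: calc(52) takes parameter counter = 52, which shadows the global.
Step 3: result = 52

The answer is 52.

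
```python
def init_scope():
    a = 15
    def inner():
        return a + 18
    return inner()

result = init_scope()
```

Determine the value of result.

Step 1: init_scope() defines a = 15.
Step 2: inner() reads a = 15 from enclosing scope, returns 15 + 18 = 33.
Step 3: result = 33

The answer is 33.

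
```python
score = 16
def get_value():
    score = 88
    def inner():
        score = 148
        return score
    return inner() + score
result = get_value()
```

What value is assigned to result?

Step 1: get_value() has local score = 88. inner() has local score = 148.
Step 2: inner() returns its local score = 148.
Step 3: get_value() returns 148 + its own score (88) = 236

The answer is 236.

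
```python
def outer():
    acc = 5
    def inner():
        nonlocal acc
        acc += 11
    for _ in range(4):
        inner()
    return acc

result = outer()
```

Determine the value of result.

Step 1: acc = 5.
Step 2: inner() is called 4 times in a loop, each adding 11 via nonlocal.
Step 3: acc = 5 + 11 * 4 = 49

The answer is 49.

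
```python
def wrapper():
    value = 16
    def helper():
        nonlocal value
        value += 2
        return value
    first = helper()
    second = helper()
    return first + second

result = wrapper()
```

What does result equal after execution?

Step 1: value starts at 16.
Step 2: First call: value = 16 + 2 = 18, returns 18.
Step 3: Second call: value = 18 + 2 = 20, returns 20.
Step 4: result = 18 + 20 = 38

The answer is 38.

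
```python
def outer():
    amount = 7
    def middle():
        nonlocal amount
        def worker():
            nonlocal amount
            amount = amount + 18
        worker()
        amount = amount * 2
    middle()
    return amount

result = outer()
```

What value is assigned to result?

Step 1: amount = 7.
Step 2: worker() adds 18: amount = 7 + 18 = 25.
Step 3: middle() doubles: amount = 25 * 2 = 50.
Step 4: result = 50

The answer is 50.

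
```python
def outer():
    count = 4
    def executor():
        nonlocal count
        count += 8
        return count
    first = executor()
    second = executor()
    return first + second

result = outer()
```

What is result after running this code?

Step 1: count starts at 4.
Step 2: First call: count = 4 + 8 = 12, returns 12.
Step 3: Second call: count = 12 + 8 = 20, returns 20.
Step 4: result = 12 + 20 = 32

The answer is 32.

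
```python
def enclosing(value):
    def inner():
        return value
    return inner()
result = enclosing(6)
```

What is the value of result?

Step 1: enclosing(6) binds parameter value = 6.
Step 2: inner() looks up value in enclosing scope and finds the parameter value = 6.
Step 3: result = 6

The answer is 6.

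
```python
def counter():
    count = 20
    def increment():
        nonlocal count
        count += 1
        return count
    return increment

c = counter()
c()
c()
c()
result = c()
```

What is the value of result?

Step 1: counter() creates closure with count = 20.
Step 2: Each c() call increments count via nonlocal. After 4 calls: 20 + 4 = 24.
Step 3: result = 24

The answer is 24.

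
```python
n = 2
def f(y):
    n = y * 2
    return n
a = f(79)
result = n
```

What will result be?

Step 1: Global n = 2.
Step 2: f(79) creates local n = 79 * 2 = 158.
Step 3: Global n unchanged because no global keyword. result = 2

The answer is 2.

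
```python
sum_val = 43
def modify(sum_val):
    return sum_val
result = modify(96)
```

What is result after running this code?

Step 1: Global sum_val = 43.
Step 2: modify(96) takes parameter sum_val = 96, which shadows the global.
Step 3: result = 96

The answer is 96.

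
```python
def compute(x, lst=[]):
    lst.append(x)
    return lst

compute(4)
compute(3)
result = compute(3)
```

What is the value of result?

Step 1: Mutable default argument gotcha! The list [] is created once.
Step 2: Each call appends to the SAME list: [4], [4, 3], [4, 3, 3].
Step 3: result = [4, 3, 3]

The answer is [4, 3, 3].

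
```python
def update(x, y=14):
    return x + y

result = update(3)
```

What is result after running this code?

Step 1: update(3) uses default y = 14.
Step 2: Returns 3 + 14 = 17.
Step 3: result = 17

The answer is 17.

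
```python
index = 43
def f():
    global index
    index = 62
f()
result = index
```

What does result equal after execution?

Step 1: index = 43 globally.
Step 2: f() declares global index and sets it to 62.
Step 3: After f(), global index = 62. result = 62

The answer is 62.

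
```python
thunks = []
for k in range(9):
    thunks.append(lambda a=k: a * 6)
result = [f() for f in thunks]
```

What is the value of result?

Step 1: Default arg a=k captures k at each iteration.
Step 2: thunks[k] has a defaulting to k, returns k * 6.
Step 3: result = [0, 6, 12, 18, 24, 30, 36, 42, 48]

The answer is [0, 6, 12, 18, 24, 30, 36, 42, 48].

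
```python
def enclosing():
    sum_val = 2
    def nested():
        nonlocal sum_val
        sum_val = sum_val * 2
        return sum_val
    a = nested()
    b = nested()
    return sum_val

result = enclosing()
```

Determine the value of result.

Step 1: sum_val starts at 2.
Step 2: First nested(): sum_val = 2 * 2 = 4.
Step 3: Second nested(): sum_val = 4 * 2 = 8.
Step 4: result = 8

The answer is 8.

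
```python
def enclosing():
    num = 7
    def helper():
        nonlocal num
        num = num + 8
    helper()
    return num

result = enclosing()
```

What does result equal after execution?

Step 1: enclosing() sets num = 7.
Step 2: helper() uses nonlocal to modify num in enclosing's scope: num = 7 + 8 = 15.
Step 3: enclosing() returns the modified num = 15

The answer is 15.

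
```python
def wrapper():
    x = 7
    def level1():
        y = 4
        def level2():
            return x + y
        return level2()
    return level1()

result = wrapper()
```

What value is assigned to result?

Step 1: x = 7 in wrapper. y = 4 in level1.
Step 2: level2() reads x = 7 and y = 4 from enclosing scopes.
Step 3: result = 7 + 4 = 11

The answer is 11.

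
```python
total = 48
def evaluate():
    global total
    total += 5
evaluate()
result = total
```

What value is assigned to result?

Step 1: total = 48 globally.
Step 2: evaluate() modifies global total: total += 5 = 53.
Step 3: result = 53

The answer is 53.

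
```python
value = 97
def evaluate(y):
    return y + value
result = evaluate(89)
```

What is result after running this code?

Step 1: value = 97 is defined globally.
Step 2: evaluate(89) uses parameter y = 89 and looks up value from global scope = 97.
Step 3: result = 89 + 97 = 186

The answer is 186.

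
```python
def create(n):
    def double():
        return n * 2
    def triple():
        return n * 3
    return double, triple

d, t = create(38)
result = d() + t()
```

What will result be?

Step 1: Both closures capture the same n = 38.
Step 2: d() = 38 * 2 = 76, t() = 38 * 3 = 114.
Step 3: result = 76 + 114 = 190

The answer is 190.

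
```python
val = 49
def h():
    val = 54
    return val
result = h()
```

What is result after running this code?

Step 1: Global val = 49.
Step 2: h() creates local val = 54, shadowing the global.
Step 3: Returns local val = 54. result = 54

The answer is 54.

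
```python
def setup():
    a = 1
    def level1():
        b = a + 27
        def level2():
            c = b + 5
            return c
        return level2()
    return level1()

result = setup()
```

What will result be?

Step 1: a = 1. b = a + 27 = 28.
Step 2: c = b + 5 = 28 + 5 = 33.
Step 3: result = 33

The answer is 33.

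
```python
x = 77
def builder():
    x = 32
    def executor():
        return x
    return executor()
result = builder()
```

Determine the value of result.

Step 1: x = 77 globally, but builder() defines x = 32 locally.
Step 2: executor() looks up x. Not in local scope, so checks enclosing scope (builder) and finds x = 32.
Step 3: result = 32

The answer is 32.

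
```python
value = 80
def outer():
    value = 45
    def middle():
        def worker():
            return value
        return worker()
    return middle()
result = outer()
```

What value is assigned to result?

Step 1: outer() defines value = 45. middle() and worker() have no local value.
Step 2: worker() checks local (none), enclosing middle() (none), enclosing outer() and finds value = 45.
Step 3: result = 45

The answer is 45.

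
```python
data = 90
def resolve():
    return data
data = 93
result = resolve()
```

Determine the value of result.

Step 1: data is first set to 90, then reassigned to 93.
Step 2: resolve() is called after the reassignment, so it looks up the current global data = 93.
Step 3: result = 93

The answer is 93.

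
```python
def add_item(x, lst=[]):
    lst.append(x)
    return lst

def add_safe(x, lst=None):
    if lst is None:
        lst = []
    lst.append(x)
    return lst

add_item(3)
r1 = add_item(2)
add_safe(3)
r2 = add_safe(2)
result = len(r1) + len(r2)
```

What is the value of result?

Step 1: add_item shares mutable default: after 2 calls, lst = [3, 2], len = 2.
Step 2: add_safe creates fresh list each time: r2 = [2], len = 1.
Step 3: result = 2 + 1 = 3

The answer is 3.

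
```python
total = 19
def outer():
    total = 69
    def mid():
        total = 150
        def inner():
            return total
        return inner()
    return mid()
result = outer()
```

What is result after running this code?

Step 1: Three levels of shadowing: global 19, outer 69, mid 150.
Step 2: inner() finds total = 150 in enclosing mid() scope.
Step 3: result = 150

The answer is 150.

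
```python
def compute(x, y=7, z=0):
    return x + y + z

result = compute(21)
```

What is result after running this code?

Step 1: compute(21) uses defaults y = 7, z = 0.
Step 2: Returns 21 + 7 + 0 = 28.
Step 3: result = 28

The answer is 28.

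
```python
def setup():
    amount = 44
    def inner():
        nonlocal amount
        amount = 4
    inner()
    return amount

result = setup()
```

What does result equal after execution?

Step 1: setup() sets amount = 44.
Step 2: inner() uses nonlocal to reassign amount = 4.
Step 3: result = 4

The answer is 4.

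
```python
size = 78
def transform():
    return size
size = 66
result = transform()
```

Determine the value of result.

Step 1: size is first set to 78, then reassigned to 66.
Step 2: transform() is called after the reassignment, so it looks up the current global size = 66.
Step 3: result = 66

The answer is 66.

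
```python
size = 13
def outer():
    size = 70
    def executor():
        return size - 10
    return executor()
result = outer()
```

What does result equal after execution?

Step 1: outer() shadows global size with size = 70.
Step 2: executor() finds size = 70 in enclosing scope, computes 70 - 10 = 60.
Step 3: result = 60

The answer is 60.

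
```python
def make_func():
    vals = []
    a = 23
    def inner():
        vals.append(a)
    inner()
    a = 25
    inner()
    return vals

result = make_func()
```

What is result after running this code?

Step 1: a = 23. inner() appends current a to vals.
Step 2: First inner(): appends 23. Then a = 25.
Step 3: Second inner(): appends 25 (closure sees updated a). result = [23, 25]

The answer is [23, 25].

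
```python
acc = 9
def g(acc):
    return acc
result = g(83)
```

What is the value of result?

Step 1: Global acc = 9.
Step 2: g(83) takes parameter acc = 83, which shadows the global.
Step 3: result = 83

The answer is 83.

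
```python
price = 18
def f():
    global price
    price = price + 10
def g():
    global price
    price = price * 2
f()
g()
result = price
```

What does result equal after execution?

Step 1: price = 18.
Step 2: f() adds 10: price = 18 + 10 = 28.
Step 3: g() doubles: price = 28 * 2 = 56.
Step 4: result = 56

The answer is 56.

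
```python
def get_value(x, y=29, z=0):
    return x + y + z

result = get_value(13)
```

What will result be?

Step 1: get_value(13) uses defaults y = 29, z = 0.
Step 2: Returns 13 + 29 + 0 = 42.
Step 3: result = 42

The answer is 42.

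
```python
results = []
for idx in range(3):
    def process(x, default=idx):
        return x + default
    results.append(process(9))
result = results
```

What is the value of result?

Step 1: Default argument default=idx is evaluated at function definition time.
Step 2: Each iteration creates process with default = current idx value.
Step 3: process(9) returns 9 + default. results = [9, 10, 11]

The answer is [9, 10, 11].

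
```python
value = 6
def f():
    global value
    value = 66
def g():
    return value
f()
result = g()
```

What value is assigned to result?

Step 1: value = 6.
Step 2: f() sets global value = 66.
Step 3: g() reads global value = 66. result = 66

The answer is 66.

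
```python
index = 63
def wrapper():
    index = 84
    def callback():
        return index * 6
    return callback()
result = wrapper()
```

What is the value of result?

Step 1: wrapper() shadows global index with index = 84.
Step 2: callback() finds index = 84 in enclosing scope, computes 84 * 6 = 504.
Step 3: result = 504

The answer is 504.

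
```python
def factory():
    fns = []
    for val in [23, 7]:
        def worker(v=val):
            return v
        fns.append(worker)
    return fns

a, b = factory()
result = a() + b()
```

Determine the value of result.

Step 1: Default argument v=val captures val at each iteration.
Step 2: a() returns 23 (captured at first iteration), b() returns 7 (captured at second).
Step 3: result = 23 + 7 = 30

The answer is 30.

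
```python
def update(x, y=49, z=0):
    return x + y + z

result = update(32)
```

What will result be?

Step 1: update(32) uses defaults y = 49, z = 0.
Step 2: Returns 32 + 49 + 0 = 81.
Step 3: result = 81

The answer is 81.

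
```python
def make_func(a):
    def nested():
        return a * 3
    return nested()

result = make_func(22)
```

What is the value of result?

Step 1: make_func(22) binds parameter a = 22.
Step 2: nested() accesses a = 22 from enclosing scope.
Step 3: result = 22 * 3 = 66

The answer is 66.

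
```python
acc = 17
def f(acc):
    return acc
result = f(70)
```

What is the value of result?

Step 1: Global acc = 17.
Step 2: f(70) takes parameter acc = 70, which shadows the global.
Step 3: result = 70

The answer is 70.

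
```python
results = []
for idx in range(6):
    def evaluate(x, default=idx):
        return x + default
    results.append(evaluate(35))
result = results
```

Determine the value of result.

Step 1: Default argument default=idx is evaluated at function definition time.
Step 2: Each iteration creates evaluate with default = current idx value.
Step 3: evaluate(35) returns 35 + default. results = [35, 36, 37, 38, 39, 40]

The answer is [35, 36, 37, 38, 39, 40].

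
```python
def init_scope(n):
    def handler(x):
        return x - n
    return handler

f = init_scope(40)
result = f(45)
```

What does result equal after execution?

Step 1: init_scope(40) creates a closure capturing n = 40.
Step 2: f(45) computes 45 - 40 = 5.
Step 3: result = 5

The answer is 5.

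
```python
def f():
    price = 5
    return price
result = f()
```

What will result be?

Step 1: f() defines price = 5 in its local scope.
Step 2: return price finds the local variable price = 5.
Step 3: result = 5

The answer is 5.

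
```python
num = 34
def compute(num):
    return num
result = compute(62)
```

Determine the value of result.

Step 1: Global num = 34.
Step 2: compute(62) takes parameter num = 62, which shadows the global.
Step 3: result = 62

The answer is 62.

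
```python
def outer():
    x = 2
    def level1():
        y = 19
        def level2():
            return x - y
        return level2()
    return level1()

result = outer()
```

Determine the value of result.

Step 1: x = 2 in outer. y = 19 in level1.
Step 2: level2() reads x = 2 and y = 19 from enclosing scopes.
Step 3: result = 2 - 19 = -17

The answer is -17.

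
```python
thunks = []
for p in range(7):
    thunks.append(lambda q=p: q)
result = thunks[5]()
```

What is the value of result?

Step 1: Default argument q=p captures p's value at each iteration.
Step 2: thunks[5] captured q = 5 when p was 5.
Step 3: result = 5

The answer is 5.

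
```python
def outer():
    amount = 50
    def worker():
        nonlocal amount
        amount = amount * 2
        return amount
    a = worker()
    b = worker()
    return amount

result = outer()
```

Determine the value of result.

Step 1: amount starts at 50.
Step 2: First worker(): amount = 50 * 2 = 100.
Step 3: Second worker(): amount = 100 * 2 = 200.
Step 4: result = 200

The answer is 200.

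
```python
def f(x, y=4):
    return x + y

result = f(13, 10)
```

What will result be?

Step 1: f(13, 10) overrides default y with 10.
Step 2: Returns 13 + 10 = 23.
Step 3: result = 23

The answer is 23.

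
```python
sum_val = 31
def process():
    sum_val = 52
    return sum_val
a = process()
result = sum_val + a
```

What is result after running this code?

Step 1: Global sum_val = 31. process() returns local sum_val = 52.
Step 2: a = 52. Global sum_val still = 31.
Step 3: result = 31 + 52 = 83

The answer is 83.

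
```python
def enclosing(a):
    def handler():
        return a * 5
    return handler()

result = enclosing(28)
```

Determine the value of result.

Step 1: enclosing(28) binds parameter a = 28.
Step 2: handler() accesses a = 28 from enclosing scope.
Step 3: result = 28 * 5 = 140

The answer is 140.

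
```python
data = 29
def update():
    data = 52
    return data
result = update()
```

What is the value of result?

Step 1: Global data = 29.
Step 2: update() creates local data = 52, shadowing the global.
Step 3: Returns local data = 52. result = 52

The answer is 52.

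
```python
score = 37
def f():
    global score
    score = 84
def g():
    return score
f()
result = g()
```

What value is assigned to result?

Step 1: score = 37.
Step 2: f() sets global score = 84.
Step 3: g() reads global score = 84. result = 84

The answer is 84.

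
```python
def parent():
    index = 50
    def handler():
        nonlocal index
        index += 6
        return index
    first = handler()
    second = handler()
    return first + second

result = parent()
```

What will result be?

Step 1: index starts at 50.
Step 2: First call: index = 50 + 6 = 56, returns 56.
Step 3: Second call: index = 56 + 6 = 62, returns 62.
Step 4: result = 56 + 62 = 118

The answer is 118.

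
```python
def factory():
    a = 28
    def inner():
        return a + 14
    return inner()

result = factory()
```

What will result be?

Step 1: factory() defines a = 28.
Step 2: inner() reads a = 28 from enclosing scope, returns 28 + 14 = 42.
Step 3: result = 42

The answer is 42.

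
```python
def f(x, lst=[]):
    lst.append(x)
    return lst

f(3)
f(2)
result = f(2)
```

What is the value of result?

Step 1: Mutable default argument gotcha! The list [] is created once.
Step 2: Each call appends to the SAME list: [3], [3, 2], [3, 2, 2].
Step 3: result = [3, 2, 2]

The answer is [3, 2, 2].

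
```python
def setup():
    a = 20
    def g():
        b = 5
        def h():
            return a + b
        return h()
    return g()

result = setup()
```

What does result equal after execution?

Step 1: setup() defines a = 20. g() defines b = 5.
Step 2: h() accesses both from enclosing scopes: a = 20, b = 5.
Step 3: result = 20 + 5 = 25

The answer is 25.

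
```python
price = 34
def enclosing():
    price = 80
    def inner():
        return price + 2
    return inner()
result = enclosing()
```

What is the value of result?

Step 1: enclosing() shadows global price with price = 80.
Step 2: inner() finds price = 80 in enclosing scope, computes 80 + 2 = 82.
Step 3: result = 82

The answer is 82.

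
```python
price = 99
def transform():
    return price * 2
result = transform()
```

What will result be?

Step 1: price = 99 is defined globally.
Step 2: transform() looks up price from global scope = 99, then computes 99 * 2 = 198.
Step 3: result = 198

The answer is 198.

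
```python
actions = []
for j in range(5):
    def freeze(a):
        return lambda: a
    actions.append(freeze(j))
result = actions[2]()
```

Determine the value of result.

Step 1: freeze(j) creates a new scope capturing a = j at call time.
Step 2: actions[2] = freeze(2), so its lambda captures a = 2.
Step 3: result = 2 (closure factory fixes late binding)

The answer is 2.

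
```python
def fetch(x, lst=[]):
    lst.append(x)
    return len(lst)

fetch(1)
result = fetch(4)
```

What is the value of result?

Step 1: Mutable default list persists between calls.
Step 2: First call: lst = [1], len = 1. Second call: lst = [1, 4], len = 2.
Step 3: result = 2

The answer is 2.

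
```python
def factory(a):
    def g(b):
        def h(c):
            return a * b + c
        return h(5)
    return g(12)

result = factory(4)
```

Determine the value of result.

Step 1: a = 4, b = 12, c = 5.
Step 2: h() computes a * b + c = 4 * 12 + 5 = 53.
Step 3: result = 53

The answer is 53.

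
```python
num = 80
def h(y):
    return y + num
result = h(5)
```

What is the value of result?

Step 1: num = 80 is defined globally.
Step 2: h(5) uses parameter y = 5 and looks up num from global scope = 80.
Step 3: result = 5 + 80 = 85

The answer is 85.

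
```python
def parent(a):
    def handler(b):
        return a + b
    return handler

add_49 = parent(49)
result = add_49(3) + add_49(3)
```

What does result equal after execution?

Step 1: add_49 captures a = 49.
Step 2: add_49(3) = 49 + 3 = 52, called twice.
Step 3: result = 52 + 52 = 104

The answer is 104.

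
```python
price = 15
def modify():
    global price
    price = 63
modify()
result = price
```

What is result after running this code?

Step 1: price = 15 globally.
Step 2: modify() declares global price and sets it to 63.
Step 3: After modify(), global price = 63. result = 63

The answer is 63.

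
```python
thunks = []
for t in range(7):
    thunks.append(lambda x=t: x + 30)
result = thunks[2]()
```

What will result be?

Step 1: Default argument x=t captures t's value at definition time.
Step 2: thunks[2] was defined when t = 2, so x defaults to 2.
Step 3: result = 2 + 30 = 32 (default arg fixes the late binding issue)

The answer is 32.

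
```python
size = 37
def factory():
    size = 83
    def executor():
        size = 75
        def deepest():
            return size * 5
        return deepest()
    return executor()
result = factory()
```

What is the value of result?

Step 1: deepest() looks up size through LEGB: not local, finds size = 75 in enclosing executor().
Step 2: Returns 75 * 5 = 375.
Step 3: result = 375

The answer is 375.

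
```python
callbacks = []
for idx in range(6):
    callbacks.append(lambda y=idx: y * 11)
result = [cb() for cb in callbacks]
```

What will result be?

Step 1: Default arg y=idx captures idx at each iteration.
Step 2: callbacks[k] has y defaulting to k, returns k * 11.
Step 3: result = [0, 11, 22, 33, 44, 55]

The answer is [0, 11, 22, 33, 44, 55].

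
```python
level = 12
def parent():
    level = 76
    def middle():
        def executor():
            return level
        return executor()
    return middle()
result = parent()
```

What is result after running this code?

Step 1: parent() defines level = 76. middle() and executor() have no local level.
Step 2: executor() checks local (none), enclosing middle() (none), enclosing parent() and finds level = 76.
Step 3: result = 76

The answer is 76.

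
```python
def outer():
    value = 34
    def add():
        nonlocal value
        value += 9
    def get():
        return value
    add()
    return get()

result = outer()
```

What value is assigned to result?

Step 1: value = 34. add() modifies it via nonlocal, get() reads it.
Step 2: add() makes value = 34 + 9 = 43.
Step 3: get() returns 43. result = 43

The answer is 43.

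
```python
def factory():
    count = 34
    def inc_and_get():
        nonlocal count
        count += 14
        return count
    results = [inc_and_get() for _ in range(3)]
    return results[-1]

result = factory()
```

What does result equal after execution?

Step 1: count = 34.
Step 2: Three calls to inc_and_get(), each adding 14.
Step 3: Last value = 34 + 14 * 3 = 76

The answer is 76.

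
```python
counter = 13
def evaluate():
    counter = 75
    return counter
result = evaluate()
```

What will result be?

Step 1: Global counter = 13.
Step 2: evaluate() creates local counter = 75, shadowing the global.
Step 3: Returns local counter = 75. result = 75

The answer is 75.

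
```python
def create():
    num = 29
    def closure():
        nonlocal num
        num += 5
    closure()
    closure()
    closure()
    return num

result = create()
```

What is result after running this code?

Step 1: num starts at 29.
Step 2: closure() is called 3 times, each adding 5.
Step 3: num = 29 + 5 * 3 = 44

The answer is 44.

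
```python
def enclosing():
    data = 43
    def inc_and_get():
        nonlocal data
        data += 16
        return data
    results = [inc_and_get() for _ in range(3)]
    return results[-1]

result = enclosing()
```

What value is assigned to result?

Step 1: data = 43.
Step 2: Three calls to inc_and_get(), each adding 16.
Step 3: Last value = 43 + 16 * 3 = 91

The answer is 91.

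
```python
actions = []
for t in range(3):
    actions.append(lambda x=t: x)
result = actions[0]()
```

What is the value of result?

Step 1: Default argument x=t captures t's value at each iteration.
Step 2: actions[0] captured x = 0 when t was 0.
Step 3: result = 0

The answer is 0.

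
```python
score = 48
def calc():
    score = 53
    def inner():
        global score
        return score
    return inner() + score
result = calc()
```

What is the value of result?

Step 1: Global score = 48. calc() shadows with local score = 53.
Step 2: inner() uses global keyword, so inner() returns global score = 48.
Step 3: calc() returns 48 + 53 = 101

The answer is 101.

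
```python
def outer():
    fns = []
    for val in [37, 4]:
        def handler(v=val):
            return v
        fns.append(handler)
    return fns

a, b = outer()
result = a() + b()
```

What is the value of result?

Step 1: Default argument v=val captures val at each iteration.
Step 2: a() returns 37 (captured at first iteration), b() returns 4 (captured at second).
Step 3: result = 37 + 4 = 41

The answer is 41.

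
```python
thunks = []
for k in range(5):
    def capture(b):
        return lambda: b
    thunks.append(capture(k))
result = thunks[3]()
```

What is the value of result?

Step 1: capture(k) creates a new scope capturing b = k at call time.
Step 2: thunks[3] = capture(3), so its lambda captures b = 3.
Step 3: result = 3 (closure factory fixes late binding)

The answer is 3.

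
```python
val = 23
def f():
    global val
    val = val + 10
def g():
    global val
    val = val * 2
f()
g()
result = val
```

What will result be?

Step 1: val = 23.
Step 2: f() adds 10: val = 23 + 10 = 33.
Step 3: g() doubles: val = 33 * 2 = 66.
Step 4: result = 66

The answer is 66.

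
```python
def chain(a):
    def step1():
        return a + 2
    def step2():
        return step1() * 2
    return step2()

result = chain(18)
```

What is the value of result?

Step 1: chain(18) captures a = 18.
Step 2: step2() calls step1() which returns 18 + 2 = 20.
Step 3: step2() returns 20 * 2 = 40

The answer is 40.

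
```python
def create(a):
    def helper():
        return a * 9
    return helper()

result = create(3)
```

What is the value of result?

Step 1: create(3) binds parameter a = 3.
Step 2: helper() accesses a = 3 from enclosing scope.
Step 3: result = 3 * 9 = 27

The answer is 27.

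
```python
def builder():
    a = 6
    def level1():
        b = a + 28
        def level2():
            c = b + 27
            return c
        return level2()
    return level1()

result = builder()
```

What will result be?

Step 1: a = 6. b = a + 28 = 34.
Step 2: c = b + 27 = 34 + 27 = 61.
Step 3: result = 61

The answer is 61.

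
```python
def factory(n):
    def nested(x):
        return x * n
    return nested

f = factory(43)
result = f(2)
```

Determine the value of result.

Step 1: factory(43) creates a closure capturing n = 43.
Step 2: f(2) computes 2 * 43 = 86.
Step 3: result = 86

The answer is 86.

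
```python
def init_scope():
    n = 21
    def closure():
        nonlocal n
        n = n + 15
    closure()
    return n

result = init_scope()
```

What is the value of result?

Step 1: init_scope() sets n = 21.
Step 2: closure() uses nonlocal to modify n in init_scope's scope: n = 21 + 15 = 36.
Step 3: init_scope() returns the modified n = 36

The answer is 36.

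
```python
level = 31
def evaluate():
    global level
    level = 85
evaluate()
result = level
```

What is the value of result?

Step 1: level = 31 globally.
Step 2: evaluate() declares global level and sets it to 85.
Step 3: After evaluate(), global level = 85. result = 85

The answer is 85.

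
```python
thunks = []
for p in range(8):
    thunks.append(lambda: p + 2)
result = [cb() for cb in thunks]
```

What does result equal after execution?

Step 1: All lambdas capture p by reference. After the loop, p = 7.
Step 2: Each call returns 7 + 2 = 9.
Step 3: result = [9, 9, 9, 9, 9, 9, 9, 9]

The answer is [9, 9, 9, 9, 9, 9, 9, 9].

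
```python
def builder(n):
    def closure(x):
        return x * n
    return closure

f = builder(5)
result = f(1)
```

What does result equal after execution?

Step 1: builder(5) creates a closure capturing n = 5.
Step 2: f(1) computes 1 * 5 = 5.
Step 3: result = 5

The answer is 5.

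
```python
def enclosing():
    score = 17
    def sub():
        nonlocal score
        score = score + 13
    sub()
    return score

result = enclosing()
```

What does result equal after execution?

Step 1: enclosing() sets score = 17.
Step 2: sub() uses nonlocal to modify score in enclosing's scope: score = 17 + 13 = 30.
Step 3: enclosing() returns the modified score = 30

The answer is 30.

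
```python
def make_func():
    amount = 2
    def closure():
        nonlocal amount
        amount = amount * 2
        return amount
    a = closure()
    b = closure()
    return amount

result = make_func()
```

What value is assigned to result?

Step 1: amount starts at 2.
Step 2: First closure(): amount = 2 * 2 = 4.
Step 3: Second closure(): amount = 4 * 2 = 8.
Step 4: result = 8

The answer is 8.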